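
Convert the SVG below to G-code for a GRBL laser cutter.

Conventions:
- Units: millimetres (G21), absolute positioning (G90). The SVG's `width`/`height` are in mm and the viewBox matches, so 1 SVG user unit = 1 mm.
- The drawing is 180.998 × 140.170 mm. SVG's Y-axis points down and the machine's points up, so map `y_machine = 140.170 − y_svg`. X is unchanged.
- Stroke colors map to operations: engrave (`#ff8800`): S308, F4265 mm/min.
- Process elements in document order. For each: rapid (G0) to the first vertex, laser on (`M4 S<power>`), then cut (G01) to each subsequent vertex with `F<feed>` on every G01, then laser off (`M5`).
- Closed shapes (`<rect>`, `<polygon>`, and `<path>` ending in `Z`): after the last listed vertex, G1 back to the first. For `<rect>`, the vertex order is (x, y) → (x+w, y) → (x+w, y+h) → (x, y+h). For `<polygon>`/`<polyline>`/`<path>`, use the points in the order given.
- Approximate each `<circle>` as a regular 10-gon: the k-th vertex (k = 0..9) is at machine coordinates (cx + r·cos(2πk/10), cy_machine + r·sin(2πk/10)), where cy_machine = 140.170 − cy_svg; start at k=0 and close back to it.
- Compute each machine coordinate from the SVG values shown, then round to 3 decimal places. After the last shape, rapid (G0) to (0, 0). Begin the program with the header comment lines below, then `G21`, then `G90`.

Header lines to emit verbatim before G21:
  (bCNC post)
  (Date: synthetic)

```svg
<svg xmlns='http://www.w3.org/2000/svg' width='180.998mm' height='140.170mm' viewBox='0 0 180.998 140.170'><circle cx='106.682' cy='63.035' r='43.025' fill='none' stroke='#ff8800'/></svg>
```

(bCNC post)
(Date: synthetic)
G21
G90
G0 X149.707 Y77.135
M4 S308
G01 X141.490 Y102.424 F4265
G01 X119.977 Y118.054 F4265
G01 X93.387 Y118.054 F4265
G01 X71.874 Y102.424 F4265
G01 X63.657 Y77.135 F4265
G01 X71.874 Y51.846 F4265
G01 X93.387 Y36.216 F4265
G01 X119.977 Y36.216 F4265
G01 X141.490 Y51.846 F4265
G01 X149.707 Y77.135 F4265
M5
G0 X0.000 Y0.000

1 u = 1 mm; y_m = 140.170 − y.

[1] `<circle>` circle, #ff8800→engrave S308 F4265: (149.707,77.135) → (141.490,102.424) → (119.977,118.054) → (93.387,118.054) → (71.874,102.424) → (63.657,77.135) → (71.874,51.846) → (93.387,36.216) → (119.977,36.216) → (141.490,51.846) → (149.707,77.135) (closed)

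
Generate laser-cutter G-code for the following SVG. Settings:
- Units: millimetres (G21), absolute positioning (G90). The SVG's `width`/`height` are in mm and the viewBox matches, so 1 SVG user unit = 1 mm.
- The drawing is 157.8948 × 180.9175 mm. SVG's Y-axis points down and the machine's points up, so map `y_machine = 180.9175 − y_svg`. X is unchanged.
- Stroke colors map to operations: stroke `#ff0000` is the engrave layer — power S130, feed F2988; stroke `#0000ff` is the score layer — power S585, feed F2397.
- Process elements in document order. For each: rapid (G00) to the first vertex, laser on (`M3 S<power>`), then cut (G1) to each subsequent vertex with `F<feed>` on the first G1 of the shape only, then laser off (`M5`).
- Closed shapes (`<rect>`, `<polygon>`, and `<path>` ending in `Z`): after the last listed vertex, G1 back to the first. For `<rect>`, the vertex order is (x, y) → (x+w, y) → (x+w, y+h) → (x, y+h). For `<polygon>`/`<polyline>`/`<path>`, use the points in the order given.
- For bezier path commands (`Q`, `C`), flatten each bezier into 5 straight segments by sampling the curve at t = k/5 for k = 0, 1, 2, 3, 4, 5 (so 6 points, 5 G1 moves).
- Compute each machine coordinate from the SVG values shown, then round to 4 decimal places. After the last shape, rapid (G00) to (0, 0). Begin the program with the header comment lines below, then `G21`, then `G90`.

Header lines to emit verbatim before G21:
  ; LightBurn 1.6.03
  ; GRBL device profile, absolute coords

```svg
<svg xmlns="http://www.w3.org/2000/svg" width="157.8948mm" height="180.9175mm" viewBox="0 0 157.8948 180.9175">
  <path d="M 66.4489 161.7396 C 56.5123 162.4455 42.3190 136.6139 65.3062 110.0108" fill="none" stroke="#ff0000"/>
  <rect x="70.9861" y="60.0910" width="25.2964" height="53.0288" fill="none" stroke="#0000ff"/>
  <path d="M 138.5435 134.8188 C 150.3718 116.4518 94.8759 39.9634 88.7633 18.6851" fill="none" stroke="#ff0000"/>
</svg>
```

; LightBurn 1.6.03
; GRBL device profile, absolute coords
G21
G90
G00 X66.4489 Y19.1779
M3 S130
G1 X60.3076 Y21.7327 F2988
G1 X55.1337 Y29.4198
G1 X52.9162 Y41.0023
G1 X55.6440 Y55.2435
G1 X65.3062 Y70.9067
M5
G00 X70.9861 Y120.8265
M3 S585
G1 X96.2825 Y120.8265 F2397
G1 X96.2825 Y67.7977
G1 X70.9861 Y67.7977
G1 X70.9861 Y120.8265
M5
G00 X138.5435 Y46.0987
M3 S130
G1 X138.4952 Y63.1868 F2988
G1 X127.8911 Y88.7842
G1 X112.3331 Y117.4508
G1 X97.4232 Y143.7469
G1 X88.7633 Y162.2324
M5
G00 X0.0000 Y0.0000

1 u = 1 mm; y_m = 180.9175 − y.

[1] `<path>` cubic bezier, #ff0000→engrave S130 F2988: (66.4489,19.1779) → (60.3076,21.7327) → (55.1337,29.4198) → (52.9162,41.0023) → (55.6440,55.2435) → (65.3062,70.9067)

[2] `<rect>` rectangle, #0000ff→score S585 F2397: (70.9861,120.8265) → (96.2825,120.8265) → (96.2825,67.7977) → (70.9861,67.7977) → (70.9861,120.8265) (closed)

[3] `<path>` cubic bezier, #ff0000→engrave S130 F2988: (138.5435,46.0987) → (138.4952,63.1868) → (127.8911,88.7842) → (112.3331,117.4508) → (97.4232,143.7469) → (88.7633,162.2324)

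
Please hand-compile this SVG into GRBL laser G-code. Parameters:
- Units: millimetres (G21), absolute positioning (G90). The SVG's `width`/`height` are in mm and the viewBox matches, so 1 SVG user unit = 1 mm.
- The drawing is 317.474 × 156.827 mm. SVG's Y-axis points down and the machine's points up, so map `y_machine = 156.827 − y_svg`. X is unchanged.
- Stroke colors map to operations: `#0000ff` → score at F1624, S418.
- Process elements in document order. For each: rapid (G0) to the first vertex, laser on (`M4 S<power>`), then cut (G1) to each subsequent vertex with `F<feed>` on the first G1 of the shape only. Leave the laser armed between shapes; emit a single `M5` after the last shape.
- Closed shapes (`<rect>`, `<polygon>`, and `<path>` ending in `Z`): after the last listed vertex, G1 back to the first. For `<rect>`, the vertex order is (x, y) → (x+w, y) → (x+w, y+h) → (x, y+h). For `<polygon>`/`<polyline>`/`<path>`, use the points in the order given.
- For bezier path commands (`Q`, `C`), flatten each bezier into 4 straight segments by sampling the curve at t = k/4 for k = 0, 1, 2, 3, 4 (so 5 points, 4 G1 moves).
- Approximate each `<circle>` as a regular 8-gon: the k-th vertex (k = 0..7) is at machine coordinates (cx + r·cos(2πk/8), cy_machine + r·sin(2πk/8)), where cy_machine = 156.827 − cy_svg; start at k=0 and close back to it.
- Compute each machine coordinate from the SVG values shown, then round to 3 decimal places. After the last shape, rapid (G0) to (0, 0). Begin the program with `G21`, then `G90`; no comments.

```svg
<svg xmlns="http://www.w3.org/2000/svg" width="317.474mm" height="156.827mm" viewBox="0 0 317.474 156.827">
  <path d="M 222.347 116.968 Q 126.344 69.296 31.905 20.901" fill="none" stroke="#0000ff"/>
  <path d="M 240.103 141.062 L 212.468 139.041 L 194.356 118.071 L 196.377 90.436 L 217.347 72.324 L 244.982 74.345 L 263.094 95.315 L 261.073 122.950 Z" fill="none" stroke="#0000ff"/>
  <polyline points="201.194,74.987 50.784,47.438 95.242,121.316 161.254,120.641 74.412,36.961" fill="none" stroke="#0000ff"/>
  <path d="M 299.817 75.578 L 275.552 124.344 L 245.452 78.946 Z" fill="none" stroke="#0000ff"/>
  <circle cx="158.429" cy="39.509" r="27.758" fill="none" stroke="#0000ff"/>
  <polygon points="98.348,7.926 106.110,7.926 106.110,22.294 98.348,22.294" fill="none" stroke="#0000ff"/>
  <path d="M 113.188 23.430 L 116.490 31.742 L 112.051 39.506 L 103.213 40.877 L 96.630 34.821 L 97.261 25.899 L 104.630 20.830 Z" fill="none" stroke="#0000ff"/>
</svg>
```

G21
G90
G0 X222.347 Y39.859
M4 S418
G1 X174.443 Y63.740 F1624
G1 X126.735 Y87.712
G1 X79.222 Y111.774
G1 X31.905 Y135.926
G0 X240.103 Y15.765
M4 S418
G1 X212.468 Y17.786 F1624
G1 X194.356 Y38.756
G1 X196.377 Y66.391
G1 X217.347 Y84.503
G1 X244.982 Y82.482
G1 X263.094 Y61.512
G1 X261.073 Y33.877
G1 X240.103 Y15.765
G0 X201.194 Y81.840
M4 S418
G1 X50.784 Y109.389 F1624
G1 X95.242 Y35.511
G1 X161.254 Y36.186
G1 X74.412 Y119.866
G0 X299.817 Y81.249
M4 S418
G1 X275.552 Y32.483 F1624
G1 X245.452 Y77.881
G1 X299.817 Y81.249
G0 X186.187 Y117.318
M4 S418
G1 X178.057 Y136.946 F1624
G1 X158.429 Y145.076
G1 X138.801 Y136.946
G1 X130.671 Y117.318
G1 X138.801 Y97.690
G1 X158.429 Y89.560
G1 X178.057 Y97.690
G1 X186.187 Y117.318
G0 X98.348 Y148.901
M4 S418
G1 X106.110 Y148.901 F1624
G1 X106.110 Y134.533
G1 X98.348 Y134.533
G1 X98.348 Y148.901
G0 X113.188 Y133.397
M4 S418
G1 X116.490 Y125.085 F1624
G1 X112.051 Y117.321
G1 X103.213 Y115.950
G1 X96.630 Y122.006
G1 X97.261 Y130.928
G1 X104.630 Y135.997
G1 X113.188 Y133.397
M5
G0 X0.000 Y0.000

Since the viewBox matches the mm dimensions, user units are millimetres directly. The only transform is the Y-flip y_m = 156.827 − y_svg.

Shape 1 is a quadratic bezier drawn with `<path>`. Its stroke #0000ff means score at S418, F1624. After flipping Y the toolpath is (222.347,39.859) → (174.443,63.740) → (126.735,87.712) → (79.222,111.774) → (31.905,135.926).

Shape 2 is a regular polygon drawn with `<path>`. Its stroke #0000ff means score at S418, F1624. After flipping Y the toolpath is (240.103,15.765) → (212.468,17.786) → (194.356,38.756) → (196.377,66.391) → (217.347,84.503) → (244.982,82.482) → (263.094,61.512) → (261.073,33.877) → (240.103,15.765), returning to the start.

Shape 3 is a open polyline drawn with `<polyline>`. Its stroke #0000ff means score at S418, F1624. After flipping Y the toolpath is (201.194,81.840) → (50.784,109.389) → (95.242,35.511) → (161.254,36.186) → (74.412,119.866).

Shape 4 is a regular polygon drawn with `<path>`. Its stroke #0000ff means score at S418, F1624. After flipping Y the toolpath is (299.817,81.249) → (275.552,32.483) → (245.452,77.881) → (299.817,81.249), returning to the start.

Shape 5 is a circle drawn with `<circle>`. Its stroke #0000ff means score at S418, F1624. After flipping Y the toolpath is (186.187,117.318) → (178.057,136.946) → (158.429,145.076) → (138.801,136.946) → (130.671,117.318) → (138.801,97.690) → (158.429,89.560) → (178.057,97.690) → (186.187,117.318), returning to the start.

Shape 6 is a rectangle drawn with `<polygon>`. Its stroke #0000ff means score at S418, F1624. After flipping Y the toolpath is (98.348,148.901) → (106.110,148.901) → (106.110,134.533) → (98.348,134.533) → (98.348,148.901), returning to the start.

Shape 7 is a regular polygon drawn with `<path>`. Its stroke #0000ff means score at S418, F1624. After flipping Y the toolpath is (113.188,133.397) → (116.490,125.085) → (112.051,117.321) → (103.213,115.950) → (96.630,122.006) → (97.261,130.928) → (104.630,135.997) → (113.188,133.397), returning to the start.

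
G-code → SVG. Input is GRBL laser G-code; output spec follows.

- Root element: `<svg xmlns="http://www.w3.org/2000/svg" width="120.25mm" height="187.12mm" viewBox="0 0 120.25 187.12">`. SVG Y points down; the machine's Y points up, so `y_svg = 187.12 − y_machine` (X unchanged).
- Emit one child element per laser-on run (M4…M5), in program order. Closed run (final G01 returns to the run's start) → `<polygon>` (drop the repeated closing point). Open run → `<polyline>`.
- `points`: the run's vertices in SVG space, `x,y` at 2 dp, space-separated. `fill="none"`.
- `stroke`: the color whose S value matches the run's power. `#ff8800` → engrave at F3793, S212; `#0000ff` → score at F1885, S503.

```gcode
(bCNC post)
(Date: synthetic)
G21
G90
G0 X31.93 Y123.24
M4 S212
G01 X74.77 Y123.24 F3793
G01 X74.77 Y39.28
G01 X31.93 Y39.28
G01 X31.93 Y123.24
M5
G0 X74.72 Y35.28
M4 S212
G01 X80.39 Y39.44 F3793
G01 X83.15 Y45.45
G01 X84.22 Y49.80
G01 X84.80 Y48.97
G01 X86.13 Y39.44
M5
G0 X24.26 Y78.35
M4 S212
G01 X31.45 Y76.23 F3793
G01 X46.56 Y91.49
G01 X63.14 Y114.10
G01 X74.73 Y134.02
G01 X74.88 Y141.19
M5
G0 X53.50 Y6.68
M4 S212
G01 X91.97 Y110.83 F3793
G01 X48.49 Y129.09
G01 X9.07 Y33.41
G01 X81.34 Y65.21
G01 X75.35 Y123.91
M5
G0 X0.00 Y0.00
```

<svg xmlns="http://www.w3.org/2000/svg" width="120.25mm" height="187.12mm" viewBox="0 0 120.25 187.12">
  <polygon points="31.93,63.88 74.77,63.88 74.77,147.84 31.93,147.84" fill="none" stroke="#ff8800"/>
  <polyline points="74.72,151.84 80.39,147.68 83.15,141.67 84.22,137.32 84.80,138.15 86.13,147.68" fill="none" stroke="#ff8800"/>
  <polyline points="24.26,108.77 31.45,110.89 46.56,95.63 63.14,73.02 74.73,53.10 74.88,45.93" fill="none" stroke="#ff8800"/>
  <polyline points="53.50,180.44 91.97,76.29 48.49,58.03 9.07,153.71 81.34,121.91 75.35,63.21" fill="none" stroke="#ff8800"/>
</svg>

Each laser-on run becomes one SVG element. Flip Y back into SVG space with y_svg = 187.12 − y_machine. Every run uses S212, so all elements get stroke `#ff8800` (engrave).

Run 1: The run returns to its start, so emit a `<polygon>` with points (Y-flipped): 31.93,63.88 74.77,63.88 74.77,147.84 31.93,147.84.

Run 2: The run is open, so emit a `<polyline>` with points (Y-flipped): 74.72,151.84 80.39,147.68 83.15,141.67 84.22,137.32 84.80,138.15 86.13,147.68.

Run 3: The run is open, so emit a `<polyline>` with points (Y-flipped): 24.26,108.77 31.45,110.89 46.56,95.63 63.14,73.02 74.73,53.10 74.88,45.93.

Run 4: The run is open, so emit a `<polyline>` with points (Y-flipped): 53.50,180.44 91.97,76.29 48.49,58.03 9.07,153.71 81.34,121.91 75.35,63.21.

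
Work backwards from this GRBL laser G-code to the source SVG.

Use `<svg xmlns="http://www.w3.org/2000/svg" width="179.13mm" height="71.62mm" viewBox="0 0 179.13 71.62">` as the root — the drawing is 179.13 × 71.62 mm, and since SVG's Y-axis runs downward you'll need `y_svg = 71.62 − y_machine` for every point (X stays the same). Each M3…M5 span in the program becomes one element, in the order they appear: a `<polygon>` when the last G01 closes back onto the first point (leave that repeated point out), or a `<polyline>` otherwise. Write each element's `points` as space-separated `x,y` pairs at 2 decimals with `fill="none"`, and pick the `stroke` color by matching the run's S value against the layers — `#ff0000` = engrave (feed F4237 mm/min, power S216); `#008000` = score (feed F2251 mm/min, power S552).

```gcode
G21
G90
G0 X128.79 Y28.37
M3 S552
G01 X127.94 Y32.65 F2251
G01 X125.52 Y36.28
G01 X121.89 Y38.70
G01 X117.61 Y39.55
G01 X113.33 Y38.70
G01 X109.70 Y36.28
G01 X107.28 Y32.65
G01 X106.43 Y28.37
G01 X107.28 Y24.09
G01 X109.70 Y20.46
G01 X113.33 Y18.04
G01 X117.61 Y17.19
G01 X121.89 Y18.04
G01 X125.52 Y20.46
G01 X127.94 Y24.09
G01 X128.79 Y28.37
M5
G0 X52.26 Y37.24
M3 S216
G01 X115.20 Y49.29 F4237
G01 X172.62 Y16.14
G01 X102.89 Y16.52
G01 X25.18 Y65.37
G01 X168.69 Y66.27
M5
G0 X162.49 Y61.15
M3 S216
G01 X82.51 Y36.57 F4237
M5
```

<svg xmlns="http://www.w3.org/2000/svg" width="179.13mm" height="71.62mm" viewBox="0 0 179.13 71.62">
  <polygon points="128.79,43.25 127.94,38.97 125.52,35.34 121.89,32.92 117.61,32.07 113.33,32.92 109.70,35.34 107.28,38.97 106.43,43.25 107.28,47.53 109.70,51.16 113.33,53.58 117.61,54.43 121.89,53.58 125.52,51.16 127.94,47.53" fill="none" stroke="#008000"/>
  <polyline points="52.26,34.38 115.20,22.33 172.62,55.48 102.89,55.10 25.18,6.25 168.69,5.35" fill="none" stroke="#ff0000"/>
  <polyline points="162.49,10.47 82.51,35.05" fill="none" stroke="#ff0000"/>
</svg>

y_svg = 71.62 − y_m.

[1] S552→`#008000` (score); closed run; points: 128.79,43.25 127.94,38.97 125.52,35.34 121.89,32.92 117.61,32.07 113.33,32.92 109.70,35.34 107.28,38.97 106.43,43.25 107.28,47.53 109.70,51.16 113.33,53.58 117.61,54.43 121.89,53.58 125.52,51.16 127.94,47.53

[2] S216→`#ff0000` (engrave); open run; points: 52.26,34.38 115.20,22.33 172.62,55.48 102.89,55.10 25.18,6.25 168.69,5.35

[3] S216→`#ff0000` (engrave); open run; points: 162.49,10.47 82.51,35.05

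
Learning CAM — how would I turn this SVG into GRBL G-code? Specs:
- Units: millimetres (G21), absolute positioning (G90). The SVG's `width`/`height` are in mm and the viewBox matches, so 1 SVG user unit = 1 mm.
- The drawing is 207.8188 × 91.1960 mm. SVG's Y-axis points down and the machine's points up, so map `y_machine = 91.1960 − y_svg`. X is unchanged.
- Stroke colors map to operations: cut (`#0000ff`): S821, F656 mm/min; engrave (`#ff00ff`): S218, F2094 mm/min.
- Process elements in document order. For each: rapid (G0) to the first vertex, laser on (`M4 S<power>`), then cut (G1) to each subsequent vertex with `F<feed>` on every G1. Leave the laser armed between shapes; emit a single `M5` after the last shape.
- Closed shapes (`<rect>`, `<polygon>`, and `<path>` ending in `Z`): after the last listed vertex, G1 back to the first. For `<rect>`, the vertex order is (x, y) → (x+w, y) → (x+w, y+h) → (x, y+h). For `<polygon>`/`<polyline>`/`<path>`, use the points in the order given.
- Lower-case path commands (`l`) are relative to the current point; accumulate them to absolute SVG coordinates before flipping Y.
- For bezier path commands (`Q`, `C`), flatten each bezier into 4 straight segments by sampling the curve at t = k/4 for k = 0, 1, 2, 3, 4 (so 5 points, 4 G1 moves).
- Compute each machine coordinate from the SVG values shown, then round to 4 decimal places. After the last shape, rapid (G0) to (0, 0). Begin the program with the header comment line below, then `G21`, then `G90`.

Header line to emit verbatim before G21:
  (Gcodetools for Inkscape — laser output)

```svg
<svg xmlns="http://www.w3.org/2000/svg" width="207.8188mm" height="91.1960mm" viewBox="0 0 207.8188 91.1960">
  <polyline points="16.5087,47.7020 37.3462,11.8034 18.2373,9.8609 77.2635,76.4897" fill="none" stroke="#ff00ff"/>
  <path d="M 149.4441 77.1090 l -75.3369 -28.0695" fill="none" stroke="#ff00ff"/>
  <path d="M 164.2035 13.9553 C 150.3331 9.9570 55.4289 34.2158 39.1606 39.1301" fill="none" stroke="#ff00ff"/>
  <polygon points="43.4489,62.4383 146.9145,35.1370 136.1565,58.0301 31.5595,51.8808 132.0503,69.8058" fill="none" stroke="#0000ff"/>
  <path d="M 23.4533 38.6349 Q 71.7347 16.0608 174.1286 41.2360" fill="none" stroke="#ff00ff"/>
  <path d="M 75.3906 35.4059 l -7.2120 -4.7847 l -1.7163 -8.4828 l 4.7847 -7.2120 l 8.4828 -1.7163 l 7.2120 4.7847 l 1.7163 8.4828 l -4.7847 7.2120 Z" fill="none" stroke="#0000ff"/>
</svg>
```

viewBox `0 0 207.8188 91.1960` with mm width/height → 1 unit = 1 mm. Flip: y_m = 91.1960 − y_svg.

**Shape 1** — `<polyline>` open polyline, stroke `#ff00ff` → engrave (S218, F2094). Machine vertices: (16.5087,43.4940) → (37.3462,79.3926) → (18.2373,81.3351) → (77.2635,14.7063). Open path.

**Shape 2** — `<path>` line segment, stroke `#ff00ff` → engrave (S218, F2094). Machine vertices: (149.4441,14.0870) → (74.1072,42.1565). Open path.

**Shape 3** — `<path>` cubic bezier, stroke `#ff00ff` → engrave (S218, F2094). Control points (SVG): P0=(164.2035,13.9553), P1=(150.3331,9.9570), P2=(55.4289,34.2158), P3=(39.1606,39.1301); sampled at t=k/4. Machine vertices: (164.2035,77.2407) → (141.1017,75.6850) → (102.5813,67.9955) → (63.6112,58.6349) → (39.1606,52.0659). Open path.

**Shape 4** — `<polygon>` closed polygon, stroke `#0000ff` → cut (S821, F656). Machine vertices: (43.4489,28.7577) → (146.9145,56.0590) → (136.1565,33.1659) → (31.5595,39.3152) → (132.0503,21.3902) → (43.4489,28.7577). Closed: final G1 returns to the first vertex.

**Shape 5** — `<path>` quadratic bezier, stroke `#ff00ff` → engrave (S218, F2094). Control points (SVG): P0=(23.4533,38.6349), P1=(71.7347,16.0608), P2=(174.1286,41.2360); sampled at t=k/4. Machine vertices: (23.4533,52.5611) → (50.9760,60.8638) → (85.2628,63.1979) → (126.3137,59.5633) → (174.1286,49.9600). Open path.

**Shape 6** — `<path>` regular polygon, stroke `#0000ff` → cut (S821, F656). Machine vertices: (75.3906,55.7901) → (68.1786,60.5748) → (66.4623,69.0576) → (71.2470,76.2696) → (79.7298,77.9859) → (86.9418,73.2012) → (88.6581,64.7184) → (83.8734,57.5064) → (75.3906,55.7901). Closed: final G1 returns to the first vertex.

(Gcodetools for Inkscape — laser output)
G21
G90
G0 X16.5087 Y43.4940
M4 S218
G1 X37.3462 Y79.3926 F2094
G1 X18.2373 Y81.3351 F2094
G1 X77.2635 Y14.7063 F2094
G0 X149.4441 Y14.0870
M4 S218
G1 X74.1072 Y42.1565 F2094
G0 X164.2035 Y77.2407
M4 S218
G1 X141.1017 Y75.6850 F2094
G1 X102.5813 Y67.9955 F2094
G1 X63.6112 Y58.6349 F2094
G1 X39.1606 Y52.0659 F2094
G0 X43.4489 Y28.7577
M4 S821
G1 X146.9145 Y56.0590 F656
G1 X136.1565 Y33.1659 F656
G1 X31.5595 Y39.3152 F656
G1 X132.0503 Y21.3902 F656
G1 X43.4489 Y28.7577 F656
G0 X23.4533 Y52.5611
M4 S218
G1 X50.9760 Y60.8638 F2094
G1 X85.2628 Y63.1979 F2094
G1 X126.3137 Y59.5633 F2094
G1 X174.1286 Y49.9600 F2094
G0 X75.3906 Y55.7901
M4 S821
G1 X68.1786 Y60.5748 F656
G1 X66.4623 Y69.0576 F656
G1 X71.2470 Y76.2696 F656
G1 X79.7298 Y77.9859 F656
G1 X86.9418 Y73.2012 F656
G1 X88.6581 Y64.7184 F656
G1 X83.8734 Y57.5064 F656
G1 X75.3906 Y55.7901 F656
M5
G0 X0.0000 Y0.0000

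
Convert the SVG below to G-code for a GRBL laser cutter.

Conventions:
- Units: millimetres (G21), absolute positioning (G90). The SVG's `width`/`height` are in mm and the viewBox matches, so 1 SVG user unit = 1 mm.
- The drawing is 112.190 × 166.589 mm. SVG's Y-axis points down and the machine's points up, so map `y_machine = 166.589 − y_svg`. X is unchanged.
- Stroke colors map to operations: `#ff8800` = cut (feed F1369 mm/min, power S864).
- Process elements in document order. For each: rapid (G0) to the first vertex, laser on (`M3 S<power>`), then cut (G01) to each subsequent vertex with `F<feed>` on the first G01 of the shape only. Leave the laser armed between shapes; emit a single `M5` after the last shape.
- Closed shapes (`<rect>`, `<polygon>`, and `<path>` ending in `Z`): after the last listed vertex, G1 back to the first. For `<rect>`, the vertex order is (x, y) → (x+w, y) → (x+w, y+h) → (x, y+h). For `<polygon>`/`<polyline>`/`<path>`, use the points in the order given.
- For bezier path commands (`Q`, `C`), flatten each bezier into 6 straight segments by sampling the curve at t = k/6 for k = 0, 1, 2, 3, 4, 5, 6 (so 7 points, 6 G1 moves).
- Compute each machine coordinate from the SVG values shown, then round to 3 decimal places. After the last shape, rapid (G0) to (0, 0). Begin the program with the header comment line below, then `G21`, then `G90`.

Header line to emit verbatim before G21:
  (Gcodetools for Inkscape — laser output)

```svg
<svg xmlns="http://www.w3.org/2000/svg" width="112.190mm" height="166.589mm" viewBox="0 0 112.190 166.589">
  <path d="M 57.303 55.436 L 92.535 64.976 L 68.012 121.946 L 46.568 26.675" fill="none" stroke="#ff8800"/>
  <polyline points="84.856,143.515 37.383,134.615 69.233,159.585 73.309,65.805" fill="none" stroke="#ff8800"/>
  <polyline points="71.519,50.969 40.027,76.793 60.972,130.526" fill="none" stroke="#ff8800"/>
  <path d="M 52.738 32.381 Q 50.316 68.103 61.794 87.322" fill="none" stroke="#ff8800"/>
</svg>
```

viewBox `0 0 112.190 166.589` with mm width/height → 1 unit = 1 mm. Flip: y_m = 166.589 − y_svg.

**Shape 1** — `<path>` open polyline, stroke `#ff8800` → cut (S864, F1369). Machine vertices: (57.303,111.153) → (92.535,101.613) → (68.012,44.643) → (46.568,139.914). Open path.

**Shape 2** — `<polyline>` open polyline, stroke `#ff8800` → cut (S864, F1369). Machine vertices: (84.856,23.074) → (37.383,31.974) → (69.233,7.004) → (73.309,100.784). Open path.

**Shape 3** — `<polyline>` open polyline, stroke `#ff8800` → cut (S864, F1369). Machine vertices: (71.519,115.620) → (40.027,89.796) → (60.972,36.063). Open path.

**Shape 4** — `<path>` quadratic bezier, stroke `#ff8800` → cut (S864, F1369). Control points (SVG): P0=(52.738,32.381), P1=(50.316,68.103), P2=(61.794,87.322); sampled at t=k/6. Machine vertices: (52.738,134.208) → (52.317,122.759) → (52.668,112.227) → (53.791,102.612) → (55.686,93.913) → (58.354,86.132) → (61.794,79.267). Open path.

(Gcodetools for Inkscape — laser output)
G21
G90
G0 X57.303 Y111.153
M3 S864
G01 X92.535 Y101.613 F1369
G01 X68.012 Y44.643
G01 X46.568 Y139.914
G0 X84.856 Y23.074
M3 S864
G01 X37.383 Y31.974 F1369
G01 X69.233 Y7.004
G01 X73.309 Y100.784
G0 X71.519 Y115.620
M3 S864
G01 X40.027 Y89.796 F1369
G01 X60.972 Y36.063
G0 X52.738 Y134.208
M3 S864
G01 X52.317 Y122.759 F1369
G01 X52.668 Y112.227
G01 X53.791 Y102.612
G01 X55.686 Y93.913
G01 X58.354 Y86.132
G01 X61.794 Y79.267
M5
G0 X0.000 Y0.000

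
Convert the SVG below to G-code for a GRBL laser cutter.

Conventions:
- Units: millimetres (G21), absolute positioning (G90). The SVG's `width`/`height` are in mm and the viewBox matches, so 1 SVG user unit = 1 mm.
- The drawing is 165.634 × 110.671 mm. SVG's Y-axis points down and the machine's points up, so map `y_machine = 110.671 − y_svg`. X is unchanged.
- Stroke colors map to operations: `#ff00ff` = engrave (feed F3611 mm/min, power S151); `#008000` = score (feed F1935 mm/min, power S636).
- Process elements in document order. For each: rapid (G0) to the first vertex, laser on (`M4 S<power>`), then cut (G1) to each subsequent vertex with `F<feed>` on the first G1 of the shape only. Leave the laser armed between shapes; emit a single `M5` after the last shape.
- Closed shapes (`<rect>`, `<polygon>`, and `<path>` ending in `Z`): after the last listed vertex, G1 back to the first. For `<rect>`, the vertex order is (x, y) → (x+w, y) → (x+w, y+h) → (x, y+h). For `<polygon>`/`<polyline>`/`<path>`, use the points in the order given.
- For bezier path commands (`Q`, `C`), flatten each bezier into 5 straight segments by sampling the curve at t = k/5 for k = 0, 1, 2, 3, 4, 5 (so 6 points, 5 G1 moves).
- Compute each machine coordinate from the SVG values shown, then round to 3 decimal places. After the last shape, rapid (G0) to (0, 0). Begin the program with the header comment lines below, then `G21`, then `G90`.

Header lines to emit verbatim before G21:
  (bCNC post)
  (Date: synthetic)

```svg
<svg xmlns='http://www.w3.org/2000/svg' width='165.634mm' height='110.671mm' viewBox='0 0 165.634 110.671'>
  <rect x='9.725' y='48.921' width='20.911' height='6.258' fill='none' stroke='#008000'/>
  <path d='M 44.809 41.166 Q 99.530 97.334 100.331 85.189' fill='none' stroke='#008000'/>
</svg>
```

Since the viewBox matches the mm dimensions, user units are millimetres directly. The only transform is the Y-flip y_m = 110.671 − y_svg.

Shape 1 is a rectangle drawn with `<rect>`. Its stroke #008000 means score at S636, F1935. After flipping Y the toolpath is (9.725,61.750) → (30.636,61.750) → (30.636,55.492) → (9.725,55.492) → (9.725,61.750), returning to the start.

Shape 2 is a quadratic bezier drawn with `<path>`. Its stroke #008000 means score at S636, F1935. After flipping Y the toolpath is (44.809,69.505) → (64.541,49.770) → (79.959,35.501) → (91.063,26.696) → (97.854,23.357) → (100.331,25.482).

(bCNC post)
(Date: synthetic)
G21
G90
G0 X9.725 Y61.750
M4 S636
G1 X30.636 Y61.750 F1935
G1 X30.636 Y55.492
G1 X9.725 Y55.492
G1 X9.725 Y61.750
G0 X44.809 Y69.505
M4 S636
G1 X64.541 Y49.770 F1935
G1 X79.959 Y35.501
G1 X91.063 Y26.696
G1 X97.854 Y23.357
G1 X100.331 Y25.482
M5
G0 X0.000 Y0.000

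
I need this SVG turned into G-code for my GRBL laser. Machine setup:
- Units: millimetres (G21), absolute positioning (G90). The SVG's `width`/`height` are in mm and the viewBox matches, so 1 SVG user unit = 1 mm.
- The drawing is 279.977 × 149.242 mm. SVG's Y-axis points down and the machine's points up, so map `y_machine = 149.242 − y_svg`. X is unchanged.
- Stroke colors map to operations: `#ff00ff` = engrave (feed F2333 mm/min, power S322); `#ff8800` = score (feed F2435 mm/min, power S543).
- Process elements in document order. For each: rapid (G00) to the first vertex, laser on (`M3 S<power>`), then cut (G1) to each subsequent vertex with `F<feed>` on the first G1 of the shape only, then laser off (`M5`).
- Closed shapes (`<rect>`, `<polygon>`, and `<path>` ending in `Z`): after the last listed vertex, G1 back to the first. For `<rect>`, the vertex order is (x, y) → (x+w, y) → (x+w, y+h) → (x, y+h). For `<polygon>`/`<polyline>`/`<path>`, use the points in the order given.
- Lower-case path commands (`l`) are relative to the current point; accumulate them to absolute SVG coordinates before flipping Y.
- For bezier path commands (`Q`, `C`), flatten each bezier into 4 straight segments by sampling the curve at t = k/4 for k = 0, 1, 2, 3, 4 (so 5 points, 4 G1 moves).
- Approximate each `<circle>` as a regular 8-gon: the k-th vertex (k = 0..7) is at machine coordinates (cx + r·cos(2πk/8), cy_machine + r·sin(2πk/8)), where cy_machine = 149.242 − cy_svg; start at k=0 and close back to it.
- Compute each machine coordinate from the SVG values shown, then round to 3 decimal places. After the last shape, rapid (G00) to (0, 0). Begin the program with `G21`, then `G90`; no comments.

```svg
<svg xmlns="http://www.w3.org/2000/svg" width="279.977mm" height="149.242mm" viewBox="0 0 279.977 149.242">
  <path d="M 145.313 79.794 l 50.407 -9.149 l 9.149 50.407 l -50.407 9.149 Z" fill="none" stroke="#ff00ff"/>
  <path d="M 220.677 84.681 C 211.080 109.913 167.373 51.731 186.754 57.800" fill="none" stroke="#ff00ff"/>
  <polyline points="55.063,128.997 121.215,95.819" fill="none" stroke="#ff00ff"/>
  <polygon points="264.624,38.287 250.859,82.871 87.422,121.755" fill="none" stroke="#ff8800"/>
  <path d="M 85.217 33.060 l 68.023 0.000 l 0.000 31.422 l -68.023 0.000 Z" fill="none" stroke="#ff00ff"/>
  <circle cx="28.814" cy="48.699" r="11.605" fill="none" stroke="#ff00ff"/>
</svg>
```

1 u = 1 mm; y_m = 149.242 − y.

[1] `<path>` regular polygon, #ff00ff→engrave S322 F2333: (145.313,69.448) → (195.720,78.597) → (204.869,28.190) → (154.462,19.041) → (145.313,69.448) (closed)

[2] `<path>` cubic bezier, #ff00ff→engrave S322 F2333: (220.677,64.561) → (208.602,58.970) → (192.849,70.815) → (182.529,86.254) → (186.754,91.442)

[3] `<polyline>` line segment, #ff00ff→engrave S322 F2333: (55.063,20.245) → (121.215,53.423)

[4] `<polygon>` closed polygon, #ff8800→score S543 F2435: (264.624,110.955) → (250.859,66.371) → (87.422,27.487) → (264.624,110.955) (closed)

[5] `<path>` rectangle, #ff00ff→engrave S322 F2333: (85.217,116.182) → (153.240,116.182) → (153.240,84.760) → (85.217,84.760) → (85.217,116.182) (closed)

[6] `<circle>` circle, #ff00ff→engrave S322 F2333: (40.419,100.543) → (37.020,108.749) → (28.814,112.148) → (20.608,108.749) → (17.209,100.543) → (20.608,92.337) → (28.814,88.938) → (37.020,92.337) → (40.419,100.543) (closed)

G21
G90
G00 X145.313 Y69.448
M3 S322
G1 X195.720 Y78.597 F2333
G1 X204.869 Y28.190
G1 X154.462 Y19.041
G1 X145.313 Y69.448
M5
G00 X220.677 Y64.561
M3 S322
G1 X208.602 Y58.970 F2333
G1 X192.849 Y70.815
G1 X182.529 Y86.254
G1 X186.754 Y91.442
M5
G00 X55.063 Y20.245
M3 S322
G1 X121.215 Y53.423 F2333
M5
G00 X264.624 Y110.955
M3 S543
G1 X250.859 Y66.371 F2435
G1 X87.422 Y27.487
G1 X264.624 Y110.955
M5
G00 X85.217 Y116.182
M3 S322
G1 X153.240 Y116.182 F2333
G1 X153.240 Y84.760
G1 X85.217 Y84.760
G1 X85.217 Y116.182
M5
G00 X40.419 Y100.543
M3 S322
G1 X37.020 Y108.749 F2333
G1 X28.814 Y112.148
G1 X20.608 Y108.749
G1 X17.209 Y100.543
G1 X20.608 Y92.337
G1 X28.814 Y88.938
G1 X37.020 Y92.337
G1 X40.419 Y100.543
M5
G00 X0.000 Y0.000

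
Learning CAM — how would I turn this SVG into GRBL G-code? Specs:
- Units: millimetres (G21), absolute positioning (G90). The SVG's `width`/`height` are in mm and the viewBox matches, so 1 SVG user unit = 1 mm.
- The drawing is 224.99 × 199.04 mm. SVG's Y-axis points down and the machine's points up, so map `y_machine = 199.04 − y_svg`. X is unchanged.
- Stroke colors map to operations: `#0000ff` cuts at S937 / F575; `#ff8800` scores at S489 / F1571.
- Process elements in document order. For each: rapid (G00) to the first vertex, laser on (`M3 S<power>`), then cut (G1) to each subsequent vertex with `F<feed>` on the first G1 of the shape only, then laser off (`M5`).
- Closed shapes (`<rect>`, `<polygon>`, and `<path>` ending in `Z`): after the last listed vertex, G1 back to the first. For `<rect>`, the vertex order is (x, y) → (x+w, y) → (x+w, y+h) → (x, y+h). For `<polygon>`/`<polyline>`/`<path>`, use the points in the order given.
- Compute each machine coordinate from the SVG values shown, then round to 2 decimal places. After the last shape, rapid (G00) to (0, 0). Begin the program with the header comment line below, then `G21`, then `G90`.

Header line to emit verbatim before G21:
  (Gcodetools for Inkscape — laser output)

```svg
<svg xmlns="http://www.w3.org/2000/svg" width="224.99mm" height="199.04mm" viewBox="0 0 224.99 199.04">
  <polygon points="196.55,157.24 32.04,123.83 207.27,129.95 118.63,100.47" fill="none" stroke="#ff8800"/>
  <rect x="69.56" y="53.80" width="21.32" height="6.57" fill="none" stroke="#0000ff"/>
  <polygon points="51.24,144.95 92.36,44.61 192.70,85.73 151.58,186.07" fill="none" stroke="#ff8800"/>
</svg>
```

(Gcodetools for Inkscape — laser output)
G21
G90
G00 X196.55 Y41.80
M3 S489
G1 X32.04 Y75.21 F1571
G1 X207.27 Y69.09
G1 X118.63 Y98.57
G1 X196.55 Y41.80
M5
G00 X69.56 Y145.24
M3 S937
G1 X90.88 Y145.24 F575
G1 X90.88 Y138.67
G1 X69.56 Y138.67
G1 X69.56 Y145.24
M5
G00 X51.24 Y54.09
M3 S489
G1 X92.36 Y154.43 F1571
G1 X192.70 Y113.31
G1 X151.58 Y12.97
G1 X51.24 Y54.09
M5
G00 X0.00 Y0.00

viewBox `0 0 224.99 199.04` with mm width/height → 1 unit = 1 mm. Flip: y_m = 199.04 − y_svg.

**Shape 1** — `<polygon>` closed polygon, stroke `#ff8800` → score (S489, F1571). Machine vertices: (196.55,41.80) → (32.04,75.21) → (207.27,69.09) → (118.63,98.57) → (196.55,41.80). Closed: final G1 returns to the first vertex.

**Shape 2** — `<rect>` rectangle, stroke `#0000ff` → cut (S937, F575). Machine vertices: (69.56,145.24) → (90.88,145.24) → (90.88,138.67) → (69.56,138.67) → (69.56,145.24). Closed: final G1 returns to the first vertex.

**Shape 3** — `<polygon>` regular polygon, stroke `#ff8800` → score (S489, F1571). Machine vertices: (51.24,54.09) → (92.36,154.43) → (192.70,113.31) → (151.58,12.97) → (51.24,54.09). Closed: final G1 returns to the first vertex.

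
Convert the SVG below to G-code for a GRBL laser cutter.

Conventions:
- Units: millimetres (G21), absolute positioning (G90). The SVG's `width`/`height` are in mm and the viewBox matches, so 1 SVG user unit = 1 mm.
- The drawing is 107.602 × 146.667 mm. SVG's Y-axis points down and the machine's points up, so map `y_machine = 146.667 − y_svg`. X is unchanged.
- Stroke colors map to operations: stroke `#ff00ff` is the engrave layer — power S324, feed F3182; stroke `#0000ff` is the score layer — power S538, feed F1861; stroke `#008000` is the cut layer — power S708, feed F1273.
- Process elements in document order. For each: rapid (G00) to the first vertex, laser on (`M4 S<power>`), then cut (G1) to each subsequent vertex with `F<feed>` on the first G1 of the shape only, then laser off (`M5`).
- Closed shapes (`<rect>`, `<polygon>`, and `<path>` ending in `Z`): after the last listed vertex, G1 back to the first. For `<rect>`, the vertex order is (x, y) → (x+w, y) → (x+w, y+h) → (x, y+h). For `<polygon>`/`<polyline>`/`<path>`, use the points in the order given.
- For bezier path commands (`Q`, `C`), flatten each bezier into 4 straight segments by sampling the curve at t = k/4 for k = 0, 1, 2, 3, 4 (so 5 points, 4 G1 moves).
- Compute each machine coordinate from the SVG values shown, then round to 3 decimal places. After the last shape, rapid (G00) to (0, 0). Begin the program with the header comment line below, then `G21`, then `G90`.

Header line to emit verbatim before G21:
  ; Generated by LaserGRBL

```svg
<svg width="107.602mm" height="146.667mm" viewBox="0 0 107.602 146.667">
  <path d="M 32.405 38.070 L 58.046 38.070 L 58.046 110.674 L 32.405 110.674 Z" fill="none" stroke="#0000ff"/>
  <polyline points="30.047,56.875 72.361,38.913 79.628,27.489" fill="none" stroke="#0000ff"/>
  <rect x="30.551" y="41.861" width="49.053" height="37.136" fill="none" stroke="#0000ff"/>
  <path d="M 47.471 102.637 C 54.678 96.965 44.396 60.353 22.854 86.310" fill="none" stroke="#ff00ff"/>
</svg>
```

Since the viewBox matches the mm dimensions, user units are millimetres directly. The only transform is the Y-flip y_m = 146.667 − y_svg.

Shape 1 is a rectangle drawn with `<path>`. Its stroke #0000ff means score at S538, F1861. After flipping Y the toolpath is (32.405,108.597) → (58.046,108.597) → (58.046,35.993) → (32.405,35.993) → (32.405,108.597), returning to the start.

Shape 2 is a open polyline drawn with `<polyline>`. Its stroke #0000ff means score at S538, F1861. After flipping Y the toolpath is (30.047,89.792) → (72.361,107.754) → (79.628,119.178).

Shape 3 is a rectangle drawn with `<rect>`. Its stroke #0000ff means score at S538, F1861. After flipping Y the toolpath is (30.551,104.806) → (79.604,104.806) → (79.604,67.670) → (30.551,67.670) → (30.551,104.806), returning to the start.

Shape 4 is a cubic bezier drawn with `<path>`. Its stroke #ff00ff means engrave at S324, F3182. After flipping Y the toolpath is (47.471,44.030) → (49.694,52.624) → (45.943,64.054) → (36.802,69.554) → (22.854,60.357).

; Generated by LaserGRBL
G21
G90
G00 X32.405 Y108.597
M4 S538
G1 X58.046 Y108.597 F1861
G1 X58.046 Y35.993
G1 X32.405 Y35.993
G1 X32.405 Y108.597
M5
G00 X30.047 Y89.792
M4 S538
G1 X72.361 Y107.754 F1861
G1 X79.628 Y119.178
M5
G00 X30.551 Y104.806
M4 S538
G1 X79.604 Y104.806 F1861
G1 X79.604 Y67.670
G1 X30.551 Y67.670
G1 X30.551 Y104.806
M5
G00 X47.471 Y44.030
M4 S324
G1 X49.694 Y52.624 F3182
G1 X45.943 Y64.054
G1 X36.802 Y69.554
G1 X22.854 Y60.357
M5
G00 X0.000 Y0.000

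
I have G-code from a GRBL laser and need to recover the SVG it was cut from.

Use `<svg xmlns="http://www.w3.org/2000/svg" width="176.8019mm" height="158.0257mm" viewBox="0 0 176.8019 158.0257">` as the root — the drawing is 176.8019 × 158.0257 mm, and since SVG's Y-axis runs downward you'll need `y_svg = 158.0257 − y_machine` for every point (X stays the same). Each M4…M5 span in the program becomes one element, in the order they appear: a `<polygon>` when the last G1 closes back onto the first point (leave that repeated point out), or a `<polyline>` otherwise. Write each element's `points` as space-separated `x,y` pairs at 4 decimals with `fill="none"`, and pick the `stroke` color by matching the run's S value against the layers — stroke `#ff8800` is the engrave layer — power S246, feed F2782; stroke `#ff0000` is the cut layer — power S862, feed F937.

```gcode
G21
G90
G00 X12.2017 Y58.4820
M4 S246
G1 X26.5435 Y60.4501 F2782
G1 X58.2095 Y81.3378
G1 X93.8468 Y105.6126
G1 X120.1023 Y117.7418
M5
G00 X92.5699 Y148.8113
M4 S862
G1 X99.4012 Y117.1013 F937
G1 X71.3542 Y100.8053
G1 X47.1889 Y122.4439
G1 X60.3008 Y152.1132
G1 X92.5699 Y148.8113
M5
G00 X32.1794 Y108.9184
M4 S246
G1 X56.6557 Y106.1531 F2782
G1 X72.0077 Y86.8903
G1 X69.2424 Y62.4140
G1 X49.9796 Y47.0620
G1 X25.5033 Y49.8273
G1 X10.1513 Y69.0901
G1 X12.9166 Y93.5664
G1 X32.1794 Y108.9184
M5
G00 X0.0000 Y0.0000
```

y_svg = 158.0257 − y_m.

[1] S246→`#ff8800` (engrave); open run; points: 12.2017,99.5437 26.5435,97.5756 58.2095,76.6879 93.8468,52.4131 120.1023,40.2839

[2] S862→`#ff0000` (cut); closed run; points: 92.5699,9.2144 99.4012,40.9244 71.3542,57.2204 47.1889,35.5818 60.3008,5.9125

[3] S246→`#ff8800` (engrave); closed run; points: 32.1794,49.1073 56.6557,51.8726 72.0077,71.1354 69.2424,95.6117 49.9796,110.9637 25.5033,108.1984 10.1513,88.9356 12.9166,64.4593

<svg xmlns="http://www.w3.org/2000/svg" width="176.8019mm" height="158.0257mm" viewBox="0 0 176.8019 158.0257">
  <polyline points="12.2017,99.5437 26.5435,97.5756 58.2095,76.6879 93.8468,52.4131 120.1023,40.2839" fill="none" stroke="#ff8800"/>
  <polygon points="92.5699,9.2144 99.4012,40.9244 71.3542,57.2204 47.1889,35.5818 60.3008,5.9125" fill="none" stroke="#ff0000"/>
  <polygon points="32.1794,49.1073 56.6557,51.8726 72.0077,71.1354 69.2424,95.6117 49.9796,110.9637 25.5033,108.1984 10.1513,88.9356 12.9166,64.4593" fill="none" stroke="#ff8800"/>
</svg>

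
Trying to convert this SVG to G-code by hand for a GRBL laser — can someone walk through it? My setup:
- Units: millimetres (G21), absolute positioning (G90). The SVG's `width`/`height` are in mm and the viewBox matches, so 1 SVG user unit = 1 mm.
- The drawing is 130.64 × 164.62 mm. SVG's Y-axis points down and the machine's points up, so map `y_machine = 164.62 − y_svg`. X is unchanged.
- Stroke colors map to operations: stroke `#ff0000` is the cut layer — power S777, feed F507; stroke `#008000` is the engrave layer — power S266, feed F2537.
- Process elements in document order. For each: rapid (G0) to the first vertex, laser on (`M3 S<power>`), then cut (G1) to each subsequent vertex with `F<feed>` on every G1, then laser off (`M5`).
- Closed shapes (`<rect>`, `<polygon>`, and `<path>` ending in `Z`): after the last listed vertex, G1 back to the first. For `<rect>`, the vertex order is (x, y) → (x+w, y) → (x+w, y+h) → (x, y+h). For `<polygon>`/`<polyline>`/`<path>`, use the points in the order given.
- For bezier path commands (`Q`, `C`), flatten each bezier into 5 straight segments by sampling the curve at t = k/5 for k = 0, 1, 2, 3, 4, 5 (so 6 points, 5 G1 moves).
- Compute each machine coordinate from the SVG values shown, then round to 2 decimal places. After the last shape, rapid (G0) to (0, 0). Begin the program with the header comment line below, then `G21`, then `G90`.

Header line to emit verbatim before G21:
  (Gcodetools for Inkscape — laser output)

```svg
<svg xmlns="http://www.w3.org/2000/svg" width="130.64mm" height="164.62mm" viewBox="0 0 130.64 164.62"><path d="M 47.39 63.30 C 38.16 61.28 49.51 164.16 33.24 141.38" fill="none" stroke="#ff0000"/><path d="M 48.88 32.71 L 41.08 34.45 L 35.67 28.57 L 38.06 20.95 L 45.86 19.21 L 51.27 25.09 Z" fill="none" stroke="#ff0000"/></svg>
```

Since the viewBox matches the mm dimensions, user units are millimetres directly. The only transform is the Y-flip y_m = 164.62 − y_svg.

Shape 1 is a cubic bezier drawn with `<path>`. Its stroke #ff0000 means cut at S777, F507. After flipping Y the toolpath is (47.39,101.32) → (43.94,91.79) → (43.11,68.15) → (42.59,41.46) → (40.07,22.81) → (33.24,23.24).

Shape 2 is a regular polygon drawn with `<path>`. Its stroke #ff0000 means cut at S777, F507. After flipping Y the toolpath is (48.88,131.91) → (41.08,130.17) → (35.67,136.05) → (38.06,143.67) → (45.86,145.41) → (51.27,139.53) → (48.88,131.91), returning to the start.

(Gcodetools for Inkscape — laser output)
G21
G90
G0 X47.39 Y101.32
M3 S777
G1 X43.94 Y91.79 F507
G1 X43.11 Y68.15 F507
G1 X42.59 Y41.46 F507
G1 X40.07 Y22.81 F507
G1 X33.24 Y23.24 F507
M5
G0 X48.88 Y131.91
M3 S777
G1 X41.08 Y130.17 F507
G1 X35.67 Y136.05 F507
G1 X38.06 Y143.67 F507
G1 X45.86 Y145.41 F507
G1 X51.27 Y139.53 F507
G1 X48.88 Y131.91 F507
M5
G0 X0.00 Y0.00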